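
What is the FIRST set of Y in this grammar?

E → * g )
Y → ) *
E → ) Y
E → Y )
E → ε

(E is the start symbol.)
From Y → ) *:
  - ')' is a terminal: add ')' and stop

Collecting: FIRST(Y) = { ')' }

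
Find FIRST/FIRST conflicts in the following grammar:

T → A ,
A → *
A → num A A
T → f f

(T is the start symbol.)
No FIRST/FIRST conflicts.

A FIRST/FIRST conflict occurs when two productions N → α and N → β for the same non-terminal have FIRST(α) ∩ FIRST(β) ≠ ∅ (with ε ∈ FIRST of a nullable right-hand side, so two nullable alternatives also conflict).

FIRST sets of the non-terminals at (or reachable through a nullable prefix from) the front of some alternative:
  FIRST(A) = { '*', 'num' }

Productions for T:
  T → A ,: FIRST = { '*', 'num' }
  T → f f: FIRST = { 'f' }
Productions for A:
  A → *: FIRST = { '*' }
  A → num A A: FIRST = { 'num' }

All alternatives of each non-terminal have pairwise disjoint FIRST sets.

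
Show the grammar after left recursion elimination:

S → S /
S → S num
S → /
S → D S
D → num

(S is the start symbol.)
S is directly left-recursive. The standard transformation for
  A → A α₁ | ... | A α_m | β₁ | ... | β_n
is
  A  → β₁ A' | ... | β_n A'
  A' → α₁ A' | ... | α_m A' | ε

S → / becomes S → / S'
S → D S becomes S → D S S'
S → S / becomes S' → / S'
S → S num becomes S' → num S'
Add S' → ε

Productions for other non-terminals are unchanged:
  D → num

Resulting grammar:
S → / S'
S → D S S'
S' → / S'
S' → num S'
S' → ε
D → num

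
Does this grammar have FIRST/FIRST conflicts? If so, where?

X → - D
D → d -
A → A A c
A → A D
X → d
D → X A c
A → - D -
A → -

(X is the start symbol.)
A FIRST/FIRST conflict occurs when two productions N → α and N → β for the same non-terminal have FIRST(α) ∩ FIRST(β) ≠ ∅ (with ε ∈ FIRST of a nullable right-hand side, so two nullable alternatives also conflict).

FIRST sets of the non-terminals at (or reachable through a nullable prefix from) the front of some alternative:
  FIRST(X) = { '-', 'd' }
  FIRST(A) = { '-' }

Productions for X:
  X → - D: FIRST = { '-' }
  X → d: FIRST = { 'd' }
Productions for D:
  D → d -: FIRST = { 'd' }
  D → X A c: FIRST = { '-', 'd' }
Productions for A:
  A → A A c: FIRST = { '-' }
  A → A D: FIRST = { '-' }
  A → - D -: FIRST = { '-' }
  A → -: FIRST = { '-' }

Conflict for D: D → d - and D → X A c
  Overlap: { 'd' }
Conflict for A: A → A A c and A → A D
  Overlap: { '-' }
Conflict for A: A → A A c and A → - D -
  Overlap: { '-' }
Conflict for A: A → A A c and A → -
  Overlap: { '-' }
Conflict for A: A → A D and A → - D -
  Overlap: { '-' }
Conflict for A: A → A D and A → -
  Overlap: { '-' }
Conflict for A: A → - D - and A → -
  Overlap: { '-' }

Answer: Yes. D → d '-' / D → X A c on { 'd' }; A → A A c / A → A D on { '-' }; A → A A c / A → '-' D '-' on { '-' }; A → A A c / A → '-' on { '-' }; A → A D / A → '-' D '-' on { '-' }; A → A D / A → '-' on { '-' }; A → '-' D '-' / A → '-' on { '-' }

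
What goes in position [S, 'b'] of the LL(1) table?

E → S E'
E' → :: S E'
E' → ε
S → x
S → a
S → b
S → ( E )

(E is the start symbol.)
S → b

To find M[S, 'b'], we find productions for S where 'b' is in the predict set (PREDICT(N → α) = (FIRST(α) \ {ε}) ∪ (FOLLOW(N) if α ⇒* ε)).

S → x: PREDICT = { 'x' }
S → a: PREDICT = { 'a' }
S → b: PREDICT = { 'b' }
  'b' is in predict set, so this production goes in M[S, 'b']
S → ( E ): PREDICT = { '(' }

M[S, 'b'] = S → b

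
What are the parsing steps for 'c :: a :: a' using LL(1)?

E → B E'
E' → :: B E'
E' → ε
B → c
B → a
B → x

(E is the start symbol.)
Stack is shown with the top on the left.

Stack      Input          Action
--------------------------------
E $        c :: a :: a $  output E → B E'
B E' $     c :: a :: a $  output B → c
c E' $     c :: a :: a $  match 'c'
E' $       :: a :: a $    output E' → :: B E'
:: B E' $  :: a :: a $    match '::'
B E' $     a :: a $       output B → a
a E' $     a :: a $       match 'a'
E' $       :: a $         output E' → :: B E'
:: B E' $  :: a $         match '::'
B E' $     a $            output B → a
a E' $     a $            match 'a'
E' $       $              output E' → ε
$          $              accept

The string is accepted.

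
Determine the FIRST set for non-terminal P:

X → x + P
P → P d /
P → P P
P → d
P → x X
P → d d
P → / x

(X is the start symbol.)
{ '/', 'd', 'x' }

To compute FIRST(P), examine every production with P on the left-hand side, reading each right-hand side left to right until a non-nullable symbol is reached.

From P → P d /:
  - P is the symbol being defined: contributes nothing new
    P is not nullable, so stop
From P → P P:
  - P is the symbol being defined: contributes nothing new
    P is not nullable, so stop
From P → d:
  - d is a terminal: add 'd' and stop
From P → x X:
  - x is a terminal: add 'x' and stop
From P → d d:
  - d is a terminal: add 'd' and stop
From P → / x:
  - '/' is a terminal: add '/' and stop

Collecting: FIRST(P) = { '/', 'd', 'x' }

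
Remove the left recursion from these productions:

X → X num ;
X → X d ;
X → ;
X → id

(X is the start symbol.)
X is directly left-recursive. The standard transformation for
  A → A α₁ | ... | A α_m | β₁ | ... | β_n
is
  A  → β₁ A' | ... | β_n A'
  A' → α₁ A' | ... | α_m A' | ε

X → ; becomes X → ; X'
X → id becomes X → id X'
X → X num ; becomes X' → num ; X'
X → X d ; becomes X' → d ; X'
Add X' → ε

Resulting grammar:
X → ; X'
X → id X'
X' → num ; X'
X' → d ; X'
X' → ε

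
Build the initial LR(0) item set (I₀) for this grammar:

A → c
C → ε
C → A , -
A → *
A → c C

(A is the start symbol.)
{ [A → . *], [A → . c C], [A → . c], [A' → . A] }

First, augment the grammar with A' → A
I₀ = CLOSURE({ [A' → . A] }):
  [A' → . A] has the dot before A: add [A → . c], [A → . *], [A → . c C]
No further items can be added.

I₀ = { [A → . *], [A → . c C], [A → . c], [A' → . A] }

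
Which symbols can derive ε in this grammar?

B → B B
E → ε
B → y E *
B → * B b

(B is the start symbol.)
ε-productions: E → ε
So E is immediately nullable.
No further non-terminal can be added: every production for the remaining non-terminals contains a terminal or a non-nullable non-terminal.
Nullable = { 'E' }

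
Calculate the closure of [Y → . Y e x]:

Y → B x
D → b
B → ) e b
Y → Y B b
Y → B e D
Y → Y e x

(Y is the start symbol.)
To compute CLOSURE, for each item [A → α.Bβ] where B is a non-terminal, add [B → .γ] for all productions B → γ; repeat for the newly added items until nothing changes.

Start with: [Y → . Y e x]
  [Y → . Y e x] has the dot before Y: add [Y → . B x], [Y → . Y B b], [Y → . B e D]
  [Y → . B x] has the dot before B: add [B → . ) e b]
No further items can be added.

CLOSURE = { [B → . ) e b], [Y → . B e D], [Y → . B x], [Y → . Y B b], [Y → . Y e x] }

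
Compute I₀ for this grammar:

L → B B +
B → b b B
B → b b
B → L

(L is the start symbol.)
{ [B → . L], [B → . b b B], [B → . b b], [L → . B B +], [L' → . L] }

First, augment the grammar with L' → L
I₀ = CLOSURE({ [L' → . L] }):
  [L' → . L] has the dot before L: add [L → . B B +]
  [L → . B B +] has the dot before B: add [B → . b b B], [B → . b b], [B → . L]
No further items can be added.

I₀ = { [B → . L], [B → . b b B], [B → . b b], [L → . B B +], [L' → . L] }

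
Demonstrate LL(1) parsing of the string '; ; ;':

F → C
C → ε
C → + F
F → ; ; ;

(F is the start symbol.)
LL(1) parsing maintains a stack (initially the start symbol over $) and the input. At each step: if the stack top is a terminal, match it against the current input token; if it is a non-terminal N, replace it with the RHS of M[N, lookahead] (the unique production whose predict set contains the lookahead).

Stack is shown with the top on the left.

Stack    Input    Action
------------------------
F $      ; ; ; $  output F → ; ; ;
; ; ; $  ; ; ; $  match ';'
; ; $    ; ; $    match ';'
; $      ; $      match ';'
$        $        accept

The string is accepted.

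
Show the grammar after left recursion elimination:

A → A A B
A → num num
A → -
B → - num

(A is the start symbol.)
A → num num A'
A → - A'
A' → A B A'
A' → ε
B → - num

A is directly left-recursive. The standard transformation for
  A → A α₁ | ... | A α_m | β₁ | ... | β_n
is
  A  → β₁ A' | ... | β_n A'
  A' → α₁ A' | ... | α_m A' | ε

A → num num becomes A → num num A'
A → - becomes A → - A'
A → A A B becomes A' → A B A'
Add A' → ε

Productions for other non-terminals are unchanged:
  B → - num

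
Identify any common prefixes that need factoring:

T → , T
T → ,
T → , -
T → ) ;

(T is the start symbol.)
Left-factoring is needed when two productions for the same non-terminal
share a common prefix on the right-hand side.

Productions for T:
  T → , T
  T → ,
  T → , -
  T → ) ;

Found common prefix ',' in productions for T

Answer: Yes, T has productions with common prefix ','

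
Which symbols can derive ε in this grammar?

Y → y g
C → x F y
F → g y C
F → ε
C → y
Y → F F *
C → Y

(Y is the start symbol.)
A non-terminal is nullable if it can derive ε (the empty string): either it has an ε-production, or it has a production whose right-hand side consists entirely of nullable non-terminals.

ε-productions: F → ε
So F is immediately nullable.
No further non-terminal can be added: every production for the remaining non-terminals contains a terminal or a non-nullable non-terminal.
Nullable = { 'F' }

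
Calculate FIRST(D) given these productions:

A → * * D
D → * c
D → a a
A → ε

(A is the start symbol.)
{ '*', 'a' }

From D → * c:
  - '*' is a terminal: add '*' and stop
From D → a a:
  - a is a terminal: add 'a' and stop

Collecting: FIRST(D) = { '*', 'a' }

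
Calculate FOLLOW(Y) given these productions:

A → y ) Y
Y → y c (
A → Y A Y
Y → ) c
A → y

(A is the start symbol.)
{ $, ')', 'y' }

To compute FOLLOW(Y), find every occurrence of Y on a right-hand side N → α Y β: add FIRST(β) \ {ε}, and if β is empty or nullable also add FOLLOW(N). Iterate to a fixed point.

In A → y ) Y: Y is at the end, add FOLLOW(A)
In A → Y A Y: Y is followed by A Y, add FIRST(A Y) \ {ε} = { ')', 'y' }
In A → Y A Y: Y is at the end, add FOLLOW(A)

The FOLLOW sets referred to above (computed the same way, to a fixed point):
  FOLLOW(A) = { $, ')', 'y' }

Taking the union: FOLLOW(Y) = { $, ')', 'y' }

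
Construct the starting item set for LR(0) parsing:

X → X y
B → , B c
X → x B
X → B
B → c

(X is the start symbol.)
First, augment the grammar with X' → X
I₀ = CLOSURE({ [X' → . X] }):
  [X' → . X] has the dot before X: add [X → . X y], [X → . x B], [X → . B]
  [X → . B] has the dot before B: add [B → . , B c], [B → . c]
No further items can be added.

I₀ = { [B → . , B c], [B → . c], [X → . B], [X → . X y], [X → . x B], [X' → . X] }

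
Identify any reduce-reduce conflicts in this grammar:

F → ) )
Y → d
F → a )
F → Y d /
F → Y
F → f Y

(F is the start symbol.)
No reduce-reduce conflicts

A reduce-reduce conflict occurs when an LR(0) state has two complete items [A → α .] and [B → β .] — both call for a reduction, and with no lookahead the parser cannot choose between them.

Augment with F' → F and build the canonical LR(0) collection (I0 = CLOSURE({[F' → . F]}), then GOTO on every symbol after a dot until no new states appear). It has 12 states:
  I0: { [F → . ) )], [F → . Y d /], [F → . Y], [F → . a )], [F → . f Y], [F' → . F], [Y → . d] }  — shift
  I1: { [F → ) . )] }  — shift
  I2: { [F' → F .] }  — accept
  I3: { [F → Y . d /], [F → Y .] }  — shift, reduce
  I4: { [F → a . )] }  — shift
  I5: { [Y → d .] }  — reduce
  I6: { [F → f . Y], [Y → . d] }  — shift
  I7: { [F → f Y .] }  — reduce
  I8: { [F → a ) .] }  — reduce
  I9: { [F → Y d . /] }  — shift
  I10: { [F → Y d / .] }  — reduce
  I11: { [F → ) ) .] }  — reduce

No state contains more than one complete item.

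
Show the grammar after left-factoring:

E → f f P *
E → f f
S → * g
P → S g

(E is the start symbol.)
E → f f E'
E' → P *
E' → ε
S → * g
P → S g

Left-factoring transforms A → αβ₁ | αβ₂ into A → αA' and A' → β₁ | β₂
(α is the longest common prefix among the alternatives). Repeat until
no nonterminal has two alternatives with a common prefix.

Round 1: E has alternatives sharing prefix 'f f'. Introduce E': E → f f E'
  Add: E' → P *
  Add: E' → ε

No remaining common prefixes — done.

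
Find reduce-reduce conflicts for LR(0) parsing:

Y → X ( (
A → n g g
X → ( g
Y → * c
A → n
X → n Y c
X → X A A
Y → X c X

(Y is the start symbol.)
Augment with Y' → Y and build the canonical LR(0) collection (I0 = CLOSURE({[Y' → . Y]}), then GOTO on every symbol after a dot until no new states appear). It has 19 states:
  I0: { [X → . ( g], [X → . X A A], [X → . n Y c], [Y → . * c], [Y → . X ( (], [Y → . X c X], [Y' → . Y] }  — shift
  I1: { [X → ( . g] }  — shift
  I2: { [Y → * . c] }  — shift
  I3: { [A → . n g g], [A → . n], [X → X . A A], [Y → X . ( (], [Y → X . c X] }  — shift
  I4: { [Y' → Y .] }  — accept
  I5: { [X → . ( g], [X → . X A A], [X → . n Y c], [X → n . Y c], [Y → . * c], [Y → . X ( (], [Y → . X c X] }  — shift
  I6: { [X → n Y . c] }  — shift
  I7: { [X → n Y c .] }  — reduce
  I8: { [Y → X ( . (] }  — shift
  I9: { [A → . n g g], [A → . n], [X → X A . A] }  — shift
  I10: { [X → . ( g], [X → . X A A], [X → . n Y c], [Y → X c . X] }  — shift
  I11: { [A → n . g g], [A → n .] }  — shift, reduce
  I12: { [A → n g . g] }  — shift
  I13: { [A → n g g .] }  — reduce
  I14: { [A → . n g g], [A → . n], [X → X . A A], [Y → X c X .] }  — shift, reduce
  I15: { [X → X A A .] }  — reduce
  I16: { [Y → X ( ( .] }  — reduce
  I17: { [Y → * c .] }  — reduce
  I18: { [X → ( g .] }  — reduce

No state contains more than one complete item.

Answer: No reduce-reduce conflicts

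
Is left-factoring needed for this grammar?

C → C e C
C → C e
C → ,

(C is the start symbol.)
Yes, C has productions with common prefix 'C e'

Left-factoring is needed when two productions for the same non-terminal
share a common prefix on the right-hand side.

Productions for C:
  C → C e C
  C → C e
  C → ,

Found common prefix 'C e' in productions for C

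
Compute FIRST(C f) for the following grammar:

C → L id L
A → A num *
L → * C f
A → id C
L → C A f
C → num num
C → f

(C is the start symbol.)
{ '*', 'f', 'num' }

FIRST sets of the non-terminals involved (from the grammar, by fixed-point iteration):
  FIRST(C) = { '*', 'f', 'num' }

To compute FIRST(C f), process the symbols left to right:
Symbol C is a non-terminal. Add FIRST(C) \ {ε} = { '*', 'f', 'num' }
C is not nullable (ε ∉ FIRST(C)), so stop here.
FIRST(C f) = { '*', 'f', 'num' }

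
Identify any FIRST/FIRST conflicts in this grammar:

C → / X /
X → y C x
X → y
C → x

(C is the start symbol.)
Yes. X → y C x / X → y on { 'y' }

Productions for C:
  C → / X /: FIRST = { '/' }
  C → x: FIRST = { 'x' }
Productions for X:
  X → y C x: FIRST = { 'y' }
  X → y: FIRST = { 'y' }

Conflict for X: X → y C x and X → y
  Overlap: { 'y' }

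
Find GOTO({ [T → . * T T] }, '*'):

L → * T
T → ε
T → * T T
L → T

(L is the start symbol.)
GOTO(I, '*') = CLOSURE({ [A → αX.β] : [A → α.Xβ] ∈ I, X = '*' })

Items with dot before '*', with the dot advanced:
  [T → . * T T] → [T → * . T T]
Closure of the advanced items:
  [T → * . T T] has the dot before T: add [T → .], [T → . * T T]

GOTO = { [T → * . T T], [T → . * T T], [T → .] }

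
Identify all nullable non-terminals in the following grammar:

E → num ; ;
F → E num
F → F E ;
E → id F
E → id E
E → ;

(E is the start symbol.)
None

There are no ε-productions, so no non-terminal can derive ε.
No non-terminals are nullable.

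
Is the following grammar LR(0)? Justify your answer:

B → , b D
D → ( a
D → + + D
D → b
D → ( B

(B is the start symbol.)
A grammar is LR(0) if no state in the canonical LR(0) collection has:
  - both a shift item (dot before a terminal) and a complete item (shift-reduce conflict), or
  - two or more complete items (reduce-reduce conflict; the accept item [B' → B .] counts as a complete item here).

Augment with B' → B and build the canonical LR(0) collection (I0 = CLOSURE({[B' → . B]}), then GOTO on every symbol after a dot until no new states appear). It has 12 states:
  I0: { [B → . , b D], [B' → . B] }  — shift
  I1: { [B → , . b D] }  — shift
  I2: { [B' → B .] }  — accept
  I3: { [B → , b . D], [D → . ( B], [D → . ( a], [D → . + + D], [D → . b] }  — shift
  I4: { [B → . , b D], [D → ( . B], [D → ( . a] }  — shift
  I5: { [D → + . + D] }  — shift
  I6: { [B → , b D .] }  — reduce
  I7: { [D → b .] }  — reduce
  I8: { [D → + + . D], [D → . ( B], [D → . ( a], [D → . + + D], [D → . b] }  — shift
  I9: { [D → + + D .] }  — reduce
  I10: { [D → ( B .] }  — reduce
  I11: { [D → ( a .] }  — reduce

Every state is either a pure shift/goto state or contains exactly one complete item and nothing to shift — no conflicts. The grammar is LR(0).

Answer: Yes, the grammar is LR(0)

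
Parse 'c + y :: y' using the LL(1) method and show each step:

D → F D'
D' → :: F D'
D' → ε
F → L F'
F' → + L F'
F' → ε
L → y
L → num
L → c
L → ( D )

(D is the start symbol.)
Stack is shown with the top on the left.

Stack        Input         Action
---------------------------------
D $          c + y :: y $  output D → F D'
F D' $       c + y :: y $  output F → L F'
L F' D' $    c + y :: y $  output L → c
c F' D' $    c + y :: y $  match 'c'
F' D' $      + y :: y $    output F' → + L F'
+ L F' D' $  + y :: y $    match '+'
L F' D' $    y :: y $      output L → y
y F' D' $    y :: y $      match 'y'
F' D' $      :: y $        output F' → ε
D' $         :: y $        output D' → :: F D'
:: F D' $    :: y $        match '::'
F D' $       y $           output F → L F'
L F' D' $    y $           output L → y
y F' D' $    y $           match 'y'
F' D' $      $             output F' → ε
D' $         $             output D' → ε
$            $             accept

The string is accepted.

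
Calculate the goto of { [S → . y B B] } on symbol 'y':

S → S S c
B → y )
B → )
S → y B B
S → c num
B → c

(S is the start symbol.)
{ [B → . )], [B → . c], [B → . y )], [S → y . B B] }

GOTO(I, 'y') = CLOSURE({ [A → αX.β] : [A → α.Xβ] ∈ I, X = 'y' })

Items with dot before 'y', with the dot advanced:
  [S → . y B B] → [S → y . B B]
Closure of the advanced items:
  [S → y . B B] has the dot before B: add [B → . y )], [B → . )], [B → . c]

GOTO = { [B → . )], [B → . c], [B → . y )], [S → y . B B] }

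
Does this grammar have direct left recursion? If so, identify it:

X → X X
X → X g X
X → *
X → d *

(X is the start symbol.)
Yes, X is left-recursive

X → X X: LEFT RECURSIVE (starts with X)
X → X g X: LEFT RECURSIVE (starts with X)
X → *: starts with '*'
X → d *: starts with d

The grammar has direct left recursion on: X.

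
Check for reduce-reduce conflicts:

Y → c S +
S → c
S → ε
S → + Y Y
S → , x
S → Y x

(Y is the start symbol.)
Yes — I7: [S → .] vs [S → c .]

A reduce-reduce conflict occurs when an LR(0) state has two complete items [A → α .] and [B → β .] — both call for a reduction, and with no lookahead the parser cannot choose between them.

Augment with Y' → Y and build the canonical LR(0) collection (I0 = CLOSURE({[Y' → . Y]}), then GOTO on every symbol after a dot until no new states appear). It has 13 states:
  I0: { [Y → . c S +], [Y' → . Y] }  — shift
  I1: { [Y' → Y .] }  — accept
  I2: { [S → . + Y Y], [S → . , x], [S → . Y x], [S → . c], [S → .], [Y → . c S +], [Y → c . S +] }  — shift, reduce
  I3: { [S → + . Y Y], [Y → . c S +] }  — shift
  I4: { [S → , . x] }  — shift
  I5: { [Y → c S . +] }  — shift
  I6: { [S → Y . x] }  — shift
  I7: { [S → . + Y Y], [S → . , x], [S → . Y x], [S → . c], [S → .], [S → c .], [Y → . c S +], [Y → c . S +] }  — shift, 2 reduces
  I8: { [S → Y x .] }  — reduce
  I9: { [Y → c S + .] }  — reduce
  I10: { [S → , x .] }  — reduce
  I11: { [S → + Y . Y], [Y → . c S +] }  — shift
  I12: { [S → + Y Y .] }  — reduce

I7 contains complete items [S → .], [S → c .] — reduce-reduce conflict.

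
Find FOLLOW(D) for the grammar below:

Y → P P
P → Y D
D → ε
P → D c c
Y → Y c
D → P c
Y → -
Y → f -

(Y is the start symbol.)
In P → Y D: D is at the end, add FOLLOW(P)
In P → D c c: D is followed by c c, add FIRST(c c) \ {ε} = { 'c' }

The FOLLOW sets referred to above (computed the same way, to a fixed point):
  FOLLOW(P) = { $, '-', 'c', 'f' }

Taking the union: FOLLOW(D) = { $, '-', 'c', 'f' }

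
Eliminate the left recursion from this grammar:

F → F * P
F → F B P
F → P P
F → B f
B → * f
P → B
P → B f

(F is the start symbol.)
F is directly left-recursive. The standard transformation for
  A → A α₁ | ... | A α_m | β₁ | ... | β_n
is
  A  → β₁ A' | ... | β_n A'
  A' → α₁ A' | ... | α_m A' | ε

F → P P becomes F → P P F'
F → B f becomes F → B f F'
F → F * P becomes F' → * P F'
F → F B P becomes F' → B P F'
Add F' → ε

Productions for other non-terminals are unchanged:
  B → * f
  P → B
  P → B f

Resulting grammar:
F → P P F'
F → B f F'
F' → * P F'
F' → B P F'
F' → ε
B → * f
P → B
P → B f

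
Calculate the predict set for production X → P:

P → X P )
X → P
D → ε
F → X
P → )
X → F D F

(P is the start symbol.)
{ ')' }

PREDICT(X → P) = (FIRST(RHS) \ {ε}) ∪ (FOLLOW(X) if ε ∈ FIRST(RHS), i.e. RHS ⇒* ε)
FIRST(P) = { ')' }
FIRST(P) = { ')' }
ε ∉ FIRST(P), so FOLLOW(X) is not added.
PREDICT(X → P) = { ')' }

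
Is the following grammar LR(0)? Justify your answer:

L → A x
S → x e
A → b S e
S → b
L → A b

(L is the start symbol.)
Yes, the grammar is LR(0)

A grammar is LR(0) if no state in the canonical LR(0) collection has:
  - both a shift item (dot before a terminal) and a complete item (shift-reduce conflict), or
  - two or more complete items (reduce-reduce conflict; the accept item [L' → L .] counts as a complete item here).

Augment with L' → L and build the canonical LR(0) collection (I0 = CLOSURE({[L' → . L]}), then GOTO on every symbol after a dot until no new states appear). It has 11 states:
  I0: { [A → . b S e], [L → . A b], [L → . A x], [L' → . L] }  — shift
  I1: { [L → A . b], [L → A . x] }  — shift
  I2: { [L' → L .] }  — accept
  I3: { [A → b . S e], [S → . b], [S → . x e] }  — shift
  I4: { [A → b S . e] }  — shift
  I5: { [S → b .] }  — reduce
  I6: { [S → x . e] }  — shift
  I7: { [S → x e .] }  — reduce
  I8: { [A → b S e .] }  — reduce
  I9: { [L → A b .] }  — reduce
  I10: { [L → A x .] }  — reduce

Every state is either a pure shift/goto state or contains exactly one complete item and nothing to shift — no conflicts. The grammar is LR(0).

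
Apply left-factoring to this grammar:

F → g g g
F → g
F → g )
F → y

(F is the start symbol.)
Left-factoring transforms A → αβ₁ | αβ₂ into A → αA' and A' → β₁ | β₂
(α is the longest common prefix among the alternatives). Repeat until
no nonterminal has two alternatives with a common prefix.

Round 1: F has alternatives sharing prefix 'g'. Introduce F': F → g F'
  Add: F' → g g
  Add: F' → ε
  Add: F' → )

No remaining common prefixes — done.

Resulting grammar:
F → g F'
F' → g g
F' → ε
F' → )
F → y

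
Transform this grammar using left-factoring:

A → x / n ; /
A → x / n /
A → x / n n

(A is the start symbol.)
A → x / n A'
A' → ; /
A' → /
A' → n

Left-factoring transforms A → αβ₁ | αβ₂ into A → αA' and A' → β₁ | β₂
(α is the longest common prefix among the alternatives). Repeat until
no nonterminal has two alternatives with a common prefix.

Round 1: A has alternatives sharing prefix 'x / n'. Introduce A': A → x / n A'
  Add: A' → ; /
  Add: A' → /
  Add: A' → n

No remaining common prefixes — done.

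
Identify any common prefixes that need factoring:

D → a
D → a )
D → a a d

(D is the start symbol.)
Yes, D has productions with common prefix 'a'

Left-factoring is needed when two productions for the same non-terminal
share a common prefix on the right-hand side.

Productions for D:
  D → a
  D → a )
  D → a a d

Found common prefix 'a' in productions for D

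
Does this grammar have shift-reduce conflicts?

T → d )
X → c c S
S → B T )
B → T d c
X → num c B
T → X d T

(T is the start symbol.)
A shift-reduce conflict occurs when an LR(0) state has both:
  - a complete (reduce) item [A → α .] (dot at the end), and
  - a shift item [B → β . c γ] (dot before a terminal).

Augment with T' → T and build the canonical LR(0) collection (I0 = CLOSURE({[T' → . T]}), then GOTO on every symbol after a dot until no new states appear). It has 19 states:
  I0: { [T → . X d T], [T → . d )], [T' → . T], [X → . c c S], [X → . num c B] }  — shift
  I1: { [T' → T .] }  — accept
  I2: { [T → X . d T] }  — shift
  I3: { [X → c . c S] }  — shift
  I4: { [T → d . )] }  — shift
  I5: { [X → num . c B] }  — shift
  I6: { [B → . T d c], [T → . X d T], [T → . d )], [X → . c c S], [X → . num c B], [X → num c . B] }  — shift
  I7: { [X → num c B .] }  — reduce
  I8: { [B → T . d c] }  — shift
  I9: { [B → T d . c] }  — shift
  I10: { [B → T d c .] }  — reduce
  I11: { [T → d ) .] }  — reduce
  I12: { [B → . T d c], [S → . B T )], [T → . X d T], [T → . d )], [X → . c c S], [X → . num c B], [X → c c . S] }  — shift
  I13: { [S → B . T )], [T → . X d T], [T → . d )], [X → . c c S], [X → . num c B] }  — shift
  I14: { [X → c c S .] }  — reduce
  I15: { [S → B T . )] }  — shift
  I16: { [S → B T ) .] }  — reduce
  I17: { [T → . X d T], [T → . d )], [T → X d . T], [X → . c c S], [X → . num c B] }  — shift
  I18: { [T → X d T .] }  — reduce

No state contains both a complete item and a shift item.

Answer: No shift-reduce conflicts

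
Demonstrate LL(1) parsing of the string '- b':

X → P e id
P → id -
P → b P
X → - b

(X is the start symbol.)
Stack is shown with the top on the left.

Stack  Input  Action
--------------------
X $    - b $  output X → - b
- b $  - b $  match '-'
b $    b $    match 'b'
$      $      accept

The string is accepted.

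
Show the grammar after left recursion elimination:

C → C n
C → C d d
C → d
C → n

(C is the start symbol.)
C → d C'
C → n C'
C' → n C'
C' → d d C'
C' → ε

C is directly left-recursive. The standard transformation for
  A → A α₁ | ... | A α_m | β₁ | ... | β_n
is
  A  → β₁ A' | ... | β_n A'
  A' → α₁ A' | ... | α_m A' | ε

C → d becomes C → d C'
C → n becomes C → n C'
C → C n becomes C' → n C'
C → C d d becomes C' → d d C'
Add C' → ε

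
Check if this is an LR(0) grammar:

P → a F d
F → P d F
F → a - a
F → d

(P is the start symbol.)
Yes, the grammar is LR(0)

Augment with P' → P and build the canonical LR(0) collection (I0 = CLOSURE({[P' → . P]}), then GOTO on every symbol after a dot until no new states appear). It has 12 states:
  I0: { [P → . a F d], [P' → . P] }  — shift
  I1: { [P' → P .] }  — accept
  I2: { [F → . P d F], [F → . a - a], [F → . d], [P → . a F d], [P → a . F d] }  — shift
  I3: { [P → a F . d] }  — shift
  I4: { [F → P . d F] }  — shift
  I5: { [F → . P d F], [F → . a - a], [F → . d], [F → a . - a], [P → . a F d], [P → a . F d] }  — shift
  I6: { [F → d .] }  — reduce
  I7: { [F → a - . a] }  — shift
  I8: { [F → a - a .] }  — reduce
  I9: { [F → . P d F], [F → . a - a], [F → . d], [F → P d . F], [P → . a F d] }  — shift
  I10: { [F → P d F .] }  — reduce
  I11: { [P → a F d .] }  — reduce

Every state is either a pure shift/goto state or contains exactly one complete item and nothing to shift — no conflicts. The grammar is LR(0).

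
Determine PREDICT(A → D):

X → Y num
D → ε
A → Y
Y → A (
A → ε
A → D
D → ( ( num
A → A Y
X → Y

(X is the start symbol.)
PREDICT(A → D) = (FIRST(RHS) \ {ε}) ∪ (FOLLOW(A) if ε ∈ FIRST(RHS), i.e. RHS ⇒* ε)
FIRST(D) = { '(', ε }
FIRST(D) = { '(', ε }
ε ∈ FIRST(D) (the right-hand side is nullable), so add FOLLOW(A) = { '(' }
PREDICT(A → D) = { '(' }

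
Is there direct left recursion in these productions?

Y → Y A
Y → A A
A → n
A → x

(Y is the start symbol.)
Yes, Y is left-recursive

Direct left recursion occurs when N → N α for some non-terminal N (the right-hand side begins with the left-hand side itself).

Y → Y A: LEFT RECURSIVE (starts with Y)
Y → A A: starts with A
A → n: starts with n
A → x: starts with x

The grammar has direct left recursion on: Y.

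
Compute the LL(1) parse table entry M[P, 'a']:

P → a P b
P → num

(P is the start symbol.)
To find M[P, 'a'], we find productions for P where 'a' is in the predict set (PREDICT(N → α) = (FIRST(α) \ {ε}) ∪ (FOLLOW(N) if α ⇒* ε)).

P → a P b: PREDICT = { 'a' }
  'a' is in predict set, so this production goes in M[P, 'a']
P → num: PREDICT = { 'num' }

M[P, 'a'] = P → a P b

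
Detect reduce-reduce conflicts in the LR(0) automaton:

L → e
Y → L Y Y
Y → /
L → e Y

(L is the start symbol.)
No reduce-reduce conflicts

Augment with L' → L and build the canonical LR(0) collection (I0 = CLOSURE({[L' → . L]}), then GOTO on every symbol after a dot until no new states appear). It has 8 states:
  I0: { [L → . e Y], [L → . e], [L' → . L] }  — shift
  I1: { [L' → L .] }  — accept
  I2: { [L → . e Y], [L → . e], [L → e . Y], [L → e .], [Y → . /], [Y → . L Y Y] }  — shift, reduce
  I3: { [Y → / .] }  — reduce
  I4: { [L → . e Y], [L → . e], [Y → . /], [Y → . L Y Y], [Y → L . Y Y] }  — shift
  I5: { [L → e Y .] }  — reduce
  I6: { [L → . e Y], [L → . e], [Y → . /], [Y → . L Y Y], [Y → L Y . Y] }  — shift
  I7: { [Y → L Y Y .] }  — reduce

No state contains more than one complete item.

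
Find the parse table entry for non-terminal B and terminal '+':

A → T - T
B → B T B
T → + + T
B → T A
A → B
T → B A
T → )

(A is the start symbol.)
B → B T B, B → T A

To find M[B, '+'], we find productions for B where '+' is in the predict set (PREDICT(N → α) = (FIRST(α) \ {ε}) ∪ (FOLLOW(N) if α ⇒* ε)).

Relevant sets:
  FIRST(B) = { ')', '+' }
  FIRST(T) = { ')', '+' }

B → B T B: PREDICT = { ')', '+' }
  '+' is in predict set, so this production goes in M[B, '+']
B → T A: PREDICT = { ')', '+' }
  '+' is in predict set, so this production goes in M[B, '+']

M[B, '+'] = B → B T B, B → T A  (a multiply-defined cell — the grammar is not LL(1))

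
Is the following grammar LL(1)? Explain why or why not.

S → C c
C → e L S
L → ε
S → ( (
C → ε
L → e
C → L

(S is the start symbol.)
No. Predict set conflict for C: { 'e' }

Relevant sets:
  FIRST(C) = { 'e', ε }
  FIRST(L) = { 'e', ε }
  FOLLOW(C) = { 'c' }
  FOLLOW(L) = { '(', 'c', 'e' }

For S:
  PREDICT(S → C c) = { 'c', 'e' }
  PREDICT(S → '(' '(') = { '(' }
For C:
  PREDICT(C → e L S) = { 'e' }
  PREDICT(C → ε) = { 'c' }
  PREDICT(C → L) = { 'c', 'e' }
For L:
  PREDICT(L → ε) = { '(', 'c', 'e' }
  PREDICT(L → e) = { 'e' }

Conflict found: Predict set conflict for C: { 'e' }
The grammar is NOT LL(1).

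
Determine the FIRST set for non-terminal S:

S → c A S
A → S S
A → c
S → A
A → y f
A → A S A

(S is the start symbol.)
FIRST sets of the other non-terminals involved (by the same procedure, iterated to a fixed point):
  FIRST(A) = { 'c', 'y' }

From S → c A S:
  - c is a terminal: add 'c' and stop
From S → A:
  - A is a non-terminal: add FIRST(A) \ {ε} = { 'c', 'y' }
    A is not nullable, so stop

Collecting: FIRST(S) = { 'c', 'y' }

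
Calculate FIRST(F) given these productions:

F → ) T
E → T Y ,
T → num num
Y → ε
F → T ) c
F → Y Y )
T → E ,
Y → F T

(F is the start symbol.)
{ ')', 'num' }

FIRST sets of the other non-terminals involved (by the same procedure, iterated to a fixed point):
  FIRST(T) = { 'num' }
  FIRST(Y) = { ')', 'num', ε }

From F → ) T:
  - ')' is a terminal: add ')' and stop
From F → T ) c:
  - T is a non-terminal: add FIRST(T) \ {ε} = { 'num' }
    T is not nullable, so stop
From F → Y Y ):
  - Y is a non-terminal: add FIRST(Y) \ {ε} = { ')', 'num' }
    Y is nullable, so continue to the next symbol
  - Y is a non-terminal: add FIRST(Y) \ {ε} = { ')', 'num' }
    Y is nullable, so continue to the next symbol
  - ')' is a terminal: add ')' and stop

Collecting: FIRST(F) = { ')', 'num' }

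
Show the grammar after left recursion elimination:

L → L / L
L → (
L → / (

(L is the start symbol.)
L is directly left-recursive. The standard transformation for
  A → A α₁ | ... | A α_m | β₁ | ... | β_n
is
  A  → β₁ A' | ... | β_n A'
  A' → α₁ A' | ... | α_m A' | ε

L → ( becomes L → ( L'
L → / ( becomes L → / ( L'
L → L / L becomes L' → / L L'
Add L' → ε

Resulting grammar:
L → ( L'
L → / ( L'
L' → / L L'
L' → ε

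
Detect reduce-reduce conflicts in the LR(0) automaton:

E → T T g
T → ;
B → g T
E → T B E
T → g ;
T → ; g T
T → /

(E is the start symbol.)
Yes — I10: [T → ; .] vs [T → g ; .]

A reduce-reduce conflict occurs when an LR(0) state has two complete items [A → α .] and [B → β .] — both call for a reduction, and with no lookahead the parser cannot choose between them.

Augment with E' → E and build the canonical LR(0) collection (I0 = CLOSURE({[E' → . E]}), then GOTO on every symbol after a dot until no new states appear). It has 16 states:
  I0: { [E → . T B E], [E → . T T g], [E' → . E], [T → . /], [T → . ; g T], [T → . ;], [T → . g ;] }  — shift
  I1: { [T → / .] }  — reduce
  I2: { [T → ; . g T], [T → ; .] }  — shift, reduce
  I3: { [E' → E .] }  — accept
  I4: { [B → . g T], [E → T . B E], [E → T . T g], [T → . /], [T → . ; g T], [T → . ;], [T → . g ;] }  — shift
  I5: { [T → g . ;] }  — shift
  I6: { [T → g ; .] }  — reduce
  I7: { [E → . T B E], [E → . T T g], [E → T B . E], [T → . /], [T → . ; g T], [T → . ;], [T → . g ;] }  — shift
  I8: { [E → T T . g] }  — shift
  I9: { [B → g . T], [T → . /], [T → . ; g T], [T → . ;], [T → . g ;], [T → g . ;] }  — shift
  I10: { [T → ; . g T], [T → ; .], [T → g ; .] }  — shift, 2 reduces
  I11: { [B → g T .] }  — reduce
  I12: { [T → . /], [T → . ; g T], [T → . ;], [T → . g ;], [T → ; g . T] }  — shift
  I13: { [T → ; g T .] }  — reduce
  I14: { [E → T T g .] }  — reduce
  I15: { [E → T B E .] }  — reduce

I10 contains complete items [T → ; .], [T → g ; .] — reduce-reduce conflict.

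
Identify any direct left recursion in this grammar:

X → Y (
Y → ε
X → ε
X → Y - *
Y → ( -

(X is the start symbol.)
No direct left recursion

Direct left recursion occurs when N → N α for some non-terminal N (the right-hand side begins with the left-hand side itself).

X → Y (: starts with Y
Y → ε: starts with ε
X → ε: starts with ε
X → Y - *: starts with Y
Y → ( -: starts with '('

No direct left recursion found.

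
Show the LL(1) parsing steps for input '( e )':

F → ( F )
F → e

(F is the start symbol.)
LL(1) parsing maintains a stack (initially the start symbol over $) and the input. At each step: if the stack top is a terminal, match it against the current input token; if it is a non-terminal N, replace it with the RHS of M[N, lookahead] (the unique production whose predict set contains the lookahead).

Stack is shown with the top on the left.

Stack    Input    Action
------------------------
F $      ( e ) $  output F → ( F )
( F ) $  ( e ) $  match '('
F ) $    e ) $    output F → e
e ) $    e ) $    match 'e'
) $      ) $      match ')'
$        $        accept

The string is accepted.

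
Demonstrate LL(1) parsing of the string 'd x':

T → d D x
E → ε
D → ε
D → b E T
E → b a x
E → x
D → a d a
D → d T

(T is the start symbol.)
Stack is shown with the top on the left.

Stack    Input  Action
----------------------
T $      d x $  output T → d D x
d D x $  d x $  match 'd'
D x $    x $    output D → ε
x $      x $    match 'x'
$        $      accept

The string is accepted.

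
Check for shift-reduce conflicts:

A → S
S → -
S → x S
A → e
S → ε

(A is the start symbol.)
Yes — I0: [S → .] vs [A → . e]; I5: [S → .] vs [S → . -]

Augment with A' → A and build the canonical LR(0) collection (I0 = CLOSURE({[A' → . A]}), then GOTO on every symbol after a dot until no new states appear). It has 7 states:
  I0: { [A → . S], [A → . e], [A' → . A], [S → . -], [S → . x S], [S → .] }  — shift, reduce
  I1: { [S → - .] }  — reduce
  I2: { [A' → A .] }  — accept
  I3: { [A → S .] }  — reduce
  I4: { [A → e .] }  — reduce
  I5: { [S → . -], [S → . x S], [S → .], [S → x . S] }  — shift, reduce
  I6: { [S → x S .] }  — reduce

I0 contains reduce item [S → .] and shift items [A → . e], [S → . -], [S → . x S] — shift-reduce conflict.
I5 contains reduce item [S → .] and shift items [S → . -], [S → . x S] — shift-reduce conflict.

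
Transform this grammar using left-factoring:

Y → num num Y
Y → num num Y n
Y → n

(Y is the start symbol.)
Y → num num Y Y'
Y' → ε
Y' → n
Y → n

Left-factoring transforms A → αβ₁ | αβ₂ into A → αA' and A' → β₁ | β₂
(α is the longest common prefix among the alternatives). Repeat until
no nonterminal has two alternatives with a common prefix.

Round 1: Y has alternatives sharing prefix 'num num Y'. Introduce Y': Y → num num Y Y'
  Add: Y' → ε
  Add: Y' → n

No remaining common prefixes — done.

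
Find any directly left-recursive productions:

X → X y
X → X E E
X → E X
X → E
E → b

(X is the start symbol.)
X → X y: LEFT RECURSIVE (starts with X)
X → X E E: LEFT RECURSIVE (starts with X)
X → E X: starts with E
X → E: starts with E
E → b: starts with b

The grammar has direct left recursion on: X.

Answer: Yes, X is left-recursive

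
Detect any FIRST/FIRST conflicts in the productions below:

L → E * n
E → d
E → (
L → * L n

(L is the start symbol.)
A FIRST/FIRST conflict occurs when two productions N → α and N → β for the same non-terminal have FIRST(α) ∩ FIRST(β) ≠ ∅ (with ε ∈ FIRST of a nullable right-hand side, so two nullable alternatives also conflict).

FIRST sets of the non-terminals at (or reachable through a nullable prefix from) the front of some alternative:
  FIRST(E) = { '(', 'd' }

Productions for L:
  L → E * n: FIRST = { '(', 'd' }
  L → * L n: FIRST = { '*' }
Productions for E:
  E → d: FIRST = { 'd' }
  E → (: FIRST = { '(' }

All alternatives of each non-terminal have pairwise disjoint FIRST sets.

Answer: No FIRST/FIRST conflicts.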